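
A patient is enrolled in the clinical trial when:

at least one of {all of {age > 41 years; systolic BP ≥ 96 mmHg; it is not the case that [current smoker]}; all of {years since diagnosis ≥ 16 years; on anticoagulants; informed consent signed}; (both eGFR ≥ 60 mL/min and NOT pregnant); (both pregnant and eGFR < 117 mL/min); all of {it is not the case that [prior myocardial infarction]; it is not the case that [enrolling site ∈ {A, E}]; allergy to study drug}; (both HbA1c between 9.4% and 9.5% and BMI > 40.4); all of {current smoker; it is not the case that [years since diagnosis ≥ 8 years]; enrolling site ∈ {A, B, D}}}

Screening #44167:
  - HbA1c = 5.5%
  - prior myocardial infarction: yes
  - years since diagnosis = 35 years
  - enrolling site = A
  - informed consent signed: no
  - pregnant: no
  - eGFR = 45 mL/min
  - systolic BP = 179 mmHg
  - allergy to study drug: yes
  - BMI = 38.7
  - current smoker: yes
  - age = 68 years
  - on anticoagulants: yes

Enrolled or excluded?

Excluded

Atomic conditions:
  age > 41 years: 68 > 41 is true
  systolic BP ≥ 96 mmHg: 179 ≥ 96 is true
  current smoker: yes → true
  years since diagnosis ≥ 16 years: 35 ≥ 16 is true
  on anticoagulants: yes → true
  informed consent signed: no → false
  eGFR ≥ 60 mL/min: 45 ≥ 60 is false
  NOT pregnant: no → true
  pregnant: no → false
  eGFR < 117 mL/min: 45 < 117 is true
  prior myocardial infarction: yes → true
  enrolling site ∈ {A, E}: A is in the set → true
  allergy to study drug: yes → true
  HbA1c between 9.4% and 9.5%: 5.5 in [9.4, 9.5] is false
  BMI > 40.4: 38.7 > 40.4 is false
  years since diagnosis ≥ 8 years: 35 ≥ 8 is true
  enrolling site ∈ {A, B, D}: A is in the set → true
Combine:
[1.3] NOT true = false
[1] true AND true AND false = false
[2] true AND true AND false = false
[3] false AND true = false
[4] false AND true = false
[5.1] NOT true = false
[5.2] NOT true = false
[5] false AND false AND true = false
[6] false AND false = false
[7.2] NOT true = false
[7] true AND false AND true = false
[root] false OR false OR false OR false OR false OR false OR false = false
Overall: false → excluded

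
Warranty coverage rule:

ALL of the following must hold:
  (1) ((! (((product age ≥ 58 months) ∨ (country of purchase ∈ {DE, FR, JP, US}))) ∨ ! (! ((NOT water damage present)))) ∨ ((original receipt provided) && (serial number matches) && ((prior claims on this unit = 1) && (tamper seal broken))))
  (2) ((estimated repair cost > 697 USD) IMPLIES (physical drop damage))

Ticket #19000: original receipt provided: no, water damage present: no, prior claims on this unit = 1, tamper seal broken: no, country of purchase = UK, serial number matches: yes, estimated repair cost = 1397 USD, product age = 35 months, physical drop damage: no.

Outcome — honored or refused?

Atomic conditions:
  product age ≥ 58 months: 35 ≥ 58 is false
  country of purchase ∈ {DE, FR, JP, US}: UK is not in the set → false
  NOT water damage present: no → true
  original receipt provided: no → false
  serial number matches: yes → true
  prior claims on this unit = 1: 1 == 1 is true
  tamper seal broken: no → false
  estimated repair cost > 697 USD: 1397 > 697 is true
  physical drop damage: no → false
Combine:
[1.1.1.1] false OR false = false
[1.1.1] NOT false = true
[1.1.2.1] NOT true = false
[1.1.2] NOT false = true
[1.1] true OR true = true
[1.2.3] true AND false = false
[1.2] false AND true AND false = false
[1] true OR false = true
[2] true → false = false
[root] true AND false = false
Overall: false → refused

Refused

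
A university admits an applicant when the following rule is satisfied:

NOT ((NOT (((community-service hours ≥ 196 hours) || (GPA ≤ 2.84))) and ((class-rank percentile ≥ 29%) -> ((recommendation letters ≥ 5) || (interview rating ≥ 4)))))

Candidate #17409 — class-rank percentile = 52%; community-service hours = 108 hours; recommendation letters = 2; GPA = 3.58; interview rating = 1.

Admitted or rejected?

Admitted

Atomic conditions:
  community-service hours ≥ 196 hours: 108 ≥ 196 is false
  GPA ≤ 2.84: 3.58 ≤ 2.84 is false
  class-rank percentile ≥ 29%: 52 ≥ 29 is true
  recommendation letters ≥ 5: 2 ≥ 5 is false
  interview rating ≥ 4: 1 ≥ 4 is false
Combine:
[1.1.1] false OR false = false
[1.1] NOT false = true
[1.2.2] false OR false = false
[1.2] true → false = false
[1] true AND false = false
[root] NOT false = true
Overall: true → admitted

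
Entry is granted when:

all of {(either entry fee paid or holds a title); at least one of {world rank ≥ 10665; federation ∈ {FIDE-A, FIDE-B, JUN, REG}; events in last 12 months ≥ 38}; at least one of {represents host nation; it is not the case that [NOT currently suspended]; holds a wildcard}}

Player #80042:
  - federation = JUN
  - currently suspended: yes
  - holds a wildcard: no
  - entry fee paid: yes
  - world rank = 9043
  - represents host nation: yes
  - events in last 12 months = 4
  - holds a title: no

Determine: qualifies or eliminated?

Atomic conditions:
  entry fee paid: yes → true
  holds a title: no → false
  world rank ≥ 10665: 9043 ≥ 10665 is false
  federation ∈ {FIDE-A, FIDE-B, JUN, REG}: JUN is in the set → true
  events in last 12 months ≥ 38: 4 ≥ 38 is false
  represents host nation: yes → true
  NOT currently suspended: yes → false
  holds a wildcard: no → false
Combine:
[1] true OR false = true
[2] false OR true OR false = true
[3.2] NOT false = true
[3] true OR true OR false = true
[root] true AND true AND true = true
Overall: true → qualifies

Qualifies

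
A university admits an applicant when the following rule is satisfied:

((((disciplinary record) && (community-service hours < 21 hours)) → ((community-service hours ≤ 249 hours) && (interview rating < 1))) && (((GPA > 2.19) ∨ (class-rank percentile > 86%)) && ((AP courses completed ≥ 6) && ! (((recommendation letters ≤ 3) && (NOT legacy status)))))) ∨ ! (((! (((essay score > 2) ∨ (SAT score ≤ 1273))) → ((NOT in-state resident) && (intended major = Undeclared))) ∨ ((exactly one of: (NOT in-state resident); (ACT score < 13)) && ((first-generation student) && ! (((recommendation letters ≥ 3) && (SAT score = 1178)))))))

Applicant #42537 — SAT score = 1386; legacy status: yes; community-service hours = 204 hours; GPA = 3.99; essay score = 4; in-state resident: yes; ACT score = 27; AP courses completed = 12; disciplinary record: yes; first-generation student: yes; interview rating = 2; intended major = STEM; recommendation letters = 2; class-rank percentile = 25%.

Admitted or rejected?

Atomic conditions:
  disciplinary record: yes → true
  community-service hours < 21 hours: 204 < 21 is false
  community-service hours ≤ 249 hours: 204 ≤ 249 is true
  interview rating < 1: 2 < 1 is false
  GPA > 2.19: 3.99 > 2.19 is true
  class-rank percentile > 86%: 25 > 86 is false
  AP courses completed ≥ 6: 12 ≥ 6 is true
  recommendation letters ≤ 3: 2 ≤ 3 is true
  NOT legacy status: yes → false
  essay score > 2: 4 > 2 is true
  SAT score ≤ 1273: 1386 ≤ 1273 is false
  NOT in-state resident: yes → false
  intended major = Undeclared: STEM == Undeclared is false
  ACT score < 13: 27 < 13 is false
  first-generation student: yes → true
  recommendation letters ≥ 3: 2 ≥ 3 is false
  SAT score = 1178: 1386 == 1178 is false
Combine:
[1.1.1] true AND false = false
[1.1.2] true AND false = false
[1.1] false → false (antecedent false ⇒ implication holds) = true
[1.2.1] true OR false = true
[1.2.2.2.1] true AND false = false
[1.2.2.2] NOT false = true
[1.2.2] true AND true = true
[1.2] true AND true = true
[1] true AND true = true
[2.1.1.1.1] true OR false = true
[2.1.1.1] NOT true = false
[2.1.1.2] false AND false = false
[2.1.1] false → false (antecedent false ⇒ implication holds) = true
[2.1.2.1] exactly-one(false, false) = false
[2.1.2.2.2.1] false AND false = false
[2.1.2.2.2] NOT false = true
[2.1.2.2] true AND true = true
[2.1.2] false AND true = false
[2.1] true OR false = true
[2] NOT true = false
[root] true OR false = true
Overall: true → admitted

Admitted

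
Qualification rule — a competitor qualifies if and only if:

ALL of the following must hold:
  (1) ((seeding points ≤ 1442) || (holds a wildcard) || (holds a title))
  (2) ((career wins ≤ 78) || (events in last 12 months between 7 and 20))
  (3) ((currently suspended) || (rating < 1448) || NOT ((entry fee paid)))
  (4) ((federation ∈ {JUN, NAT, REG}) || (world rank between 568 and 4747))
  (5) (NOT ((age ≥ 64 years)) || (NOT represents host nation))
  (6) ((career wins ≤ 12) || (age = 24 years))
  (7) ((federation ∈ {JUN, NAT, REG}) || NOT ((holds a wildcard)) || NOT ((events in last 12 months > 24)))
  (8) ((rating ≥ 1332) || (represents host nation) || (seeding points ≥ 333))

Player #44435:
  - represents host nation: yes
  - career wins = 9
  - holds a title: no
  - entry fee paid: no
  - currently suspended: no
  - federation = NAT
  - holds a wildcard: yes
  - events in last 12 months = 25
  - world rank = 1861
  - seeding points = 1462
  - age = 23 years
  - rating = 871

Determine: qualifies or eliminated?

Qualifies

Atomic conditions:
  seeding points ≤ 1442: 1462 ≤ 1442 is false
  holds a wildcard: yes → true
  holds a title: no → false
  career wins ≤ 78: 9 ≤ 78 is true
  events in last 12 months between 7 and 20: 25 in [7, 20] is false
  currently suspended: no → false
  rating < 1448: 871 < 1448 is true
  entry fee paid: no → false
  federation ∈ {JUN, NAT, REG}: NAT is in the set → true
  world rank between 568 and 4747: 1861 in [568, 4747] is true
  age ≥ 64 years: 23 ≥ 64 is false
  NOT represents host nation: yes → false
  career wins ≤ 12: 9 ≤ 12 is true
  age = 24 years: 23 == 24 is false
  events in last 12 months > 24: 25 > 24 is true
  rating ≥ 1332: 871 ≥ 1332 is false
  represents host nation: yes → true
  seeding points ≥ 333: 1462 ≥ 333 is true
Combine:
[1] false OR true OR false = true
[2] true OR false = true
[3.3] NOT false = true
[3] false OR true OR true = true
[4] true OR true = true
[5.1] NOT false = true
[5] true OR false = true
[6] true OR false = true
[7.2] NOT true = false
[7.3] NOT true = false
[7] true OR false OR false = true
[8] false OR true OR true = true
[root] true AND true AND true AND true AND true AND true AND true AND true = true
Overall: true → qualifies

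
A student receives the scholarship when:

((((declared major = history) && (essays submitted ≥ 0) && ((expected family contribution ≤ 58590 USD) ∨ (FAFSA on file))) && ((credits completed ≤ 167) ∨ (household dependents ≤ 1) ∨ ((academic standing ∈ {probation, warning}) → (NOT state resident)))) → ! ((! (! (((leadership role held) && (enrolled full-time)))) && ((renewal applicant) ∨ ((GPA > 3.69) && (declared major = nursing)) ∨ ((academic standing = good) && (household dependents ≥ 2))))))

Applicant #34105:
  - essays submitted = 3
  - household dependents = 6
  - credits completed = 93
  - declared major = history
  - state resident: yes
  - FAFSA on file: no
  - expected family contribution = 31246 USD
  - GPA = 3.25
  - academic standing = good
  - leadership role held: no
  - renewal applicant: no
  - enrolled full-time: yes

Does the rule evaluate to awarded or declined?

Awarded

Atomic conditions:
  declared major = history: history == history is true
  essays submitted ≥ 0: 3 ≥ 0 is true
  expected family contribution ≤ 58590 USD: 31246 ≤ 58590 is true
  FAFSA on file: no → false
  credits completed ≤ 167: 93 ≤ 167 is true
  household dependents ≤ 1: 6 ≤ 1 is false
  academic standing ∈ {probation, warning}: good is not in the set → false
  NOT state resident: yes → false
  leadership role held: no → false
  enrolled full-time: yes → true
  renewal applicant: no → false
  GPA > 3.69: 3.25 > 3.69 is false
  declared major = nursing: history == nursing is false
  academic standing = good: good == good is true
  household dependents ≥ 2: 6 ≥ 2 is true
Combine:
[1.1.3] true OR false = true
[1.1] true AND true AND true = true
[1.2.3] false → false (antecedent false ⇒ implication holds) = true
[1.2] true OR false OR true = true
[1] true AND true = true
[2.1.1.1.1] false AND true = false
[2.1.1.1] NOT false = true
[2.1.1] NOT true = false
[2.1.2.2] false AND false = false
[2.1.2.3] true AND true = true
[2.1.2] false OR false OR true = true
[2.1] false AND true = false
[2] NOT false = true
[root] true → true = true
Overall: true → awarded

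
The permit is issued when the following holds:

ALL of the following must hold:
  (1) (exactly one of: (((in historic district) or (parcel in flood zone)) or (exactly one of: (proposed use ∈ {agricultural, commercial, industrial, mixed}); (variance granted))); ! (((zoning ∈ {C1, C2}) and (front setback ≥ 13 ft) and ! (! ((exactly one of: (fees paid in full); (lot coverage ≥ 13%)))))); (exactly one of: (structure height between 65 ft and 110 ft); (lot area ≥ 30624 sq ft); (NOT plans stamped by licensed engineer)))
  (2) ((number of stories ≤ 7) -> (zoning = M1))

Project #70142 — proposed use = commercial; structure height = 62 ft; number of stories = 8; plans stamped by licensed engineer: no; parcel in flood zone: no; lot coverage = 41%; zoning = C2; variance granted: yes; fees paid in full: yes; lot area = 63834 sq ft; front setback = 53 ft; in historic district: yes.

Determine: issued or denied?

Denied

Atomic conditions:
  in historic district: yes → true
  parcel in flood zone: no → false
  proposed use ∈ {agricultural, commercial, industrial, mixed}: commercial is in the set → true
  variance granted: yes → true
  zoning ∈ {C1, C2}: C2 is in the set → true
  front setback ≥ 13 ft: 53 ≥ 13 is true
  fees paid in full: yes → true
  lot coverage ≥ 13%: 41 ≥ 13 is true
  structure height between 65 ft and 110 ft: 62 in [65, 110] is false
  lot area ≥ 30624 sq ft: 63834 ≥ 30624 is true
  NOT plans stamped by licensed engineer: no → true
  number of stories ≤ 7: 8 ≤ 7 is false
  zoning = M1: C2 == M1 is false
Combine:
[1.1.1] true OR false = true
[1.1.2] exactly-one(true, true) = false
[1.1] true OR false = true
[1.2.1.3.1.1] exactly-one(true, true) = false
[1.2.1.3.1] NOT false = true
[1.2.1.3] NOT true = false
[1.2.1] true AND true AND false = false
[1.2] NOT false = true
[1.3] exactly-one(false, true, true) = false
[1] exactly-one(true, true, false) = false
[2] false → false (antecedent false ⇒ implication holds) = true
[root] false AND true = false
Overall: false → denied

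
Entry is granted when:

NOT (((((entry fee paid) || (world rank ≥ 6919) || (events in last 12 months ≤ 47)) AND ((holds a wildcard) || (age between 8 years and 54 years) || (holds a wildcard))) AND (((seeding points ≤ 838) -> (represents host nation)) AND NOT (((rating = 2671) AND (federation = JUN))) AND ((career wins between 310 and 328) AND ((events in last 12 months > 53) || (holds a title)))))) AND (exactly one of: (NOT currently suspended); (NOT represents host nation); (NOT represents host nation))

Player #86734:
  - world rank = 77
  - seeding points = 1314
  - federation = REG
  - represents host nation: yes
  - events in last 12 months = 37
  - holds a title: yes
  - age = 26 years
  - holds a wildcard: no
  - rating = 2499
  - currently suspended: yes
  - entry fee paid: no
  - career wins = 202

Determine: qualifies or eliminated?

Atomic conditions:
  entry fee paid: no → false
  world rank ≥ 6919: 77 ≥ 6919 is false
  events in last 12 months ≤ 47: 37 ≤ 47 is true
  holds a wildcard: no → false
  age between 8 years and 54 years: 26 in [8, 54] is true
  seeding points ≤ 838: 1314 ≤ 838 is false
  represents host nation: yes → true
  rating = 2671: 2499 == 2671 is false
  federation = JUN: REG == JUN is false
  career wins between 310 and 328: 202 in [310, 328] is false
  events in last 12 months > 53: 37 > 53 is false
  holds a title: yes → true
  NOT currently suspended: yes → false
  NOT represents host nation: yes → false
Combine:
[1.1.1.1] false OR false OR true = true
[1.1.1.2] false OR true OR false = true
[1.1.1] true AND true = true
[1.1.2.1] false → true (antecedent false ⇒ implication holds) = true
[1.1.2.2.1] false AND false = false
[1.1.2.2] NOT false = true
[1.1.2.3.2] false OR true = true
[1.1.2.3] false AND true = false
[1.1.2] true AND true AND false = false
[1.1] true AND false = false
[1] NOT false = true
[2] exactly-one(false, false, false) = false
[root] true AND false = false
Overall: false → eliminated

Eliminated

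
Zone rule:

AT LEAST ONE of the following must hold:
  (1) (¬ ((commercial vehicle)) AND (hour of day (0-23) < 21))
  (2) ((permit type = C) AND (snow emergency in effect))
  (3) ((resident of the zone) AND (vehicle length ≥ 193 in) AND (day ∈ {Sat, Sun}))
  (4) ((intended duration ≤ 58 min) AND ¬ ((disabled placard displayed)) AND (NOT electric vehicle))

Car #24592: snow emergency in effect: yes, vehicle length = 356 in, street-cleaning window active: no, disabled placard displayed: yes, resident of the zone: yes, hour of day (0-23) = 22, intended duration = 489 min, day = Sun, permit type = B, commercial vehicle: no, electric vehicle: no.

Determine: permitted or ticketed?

Atomic conditions:
  commercial vehicle: no → false
  hour of day (0-23) < 21: 22 < 21 is false
  permit type = C: B == C is false
  snow emergency in effect: yes → true
  resident of the zone: yes → true
  vehicle length ≥ 193 in: 356 ≥ 193 is true
  day ∈ {Sat, Sun}: Sun is in the set → true
  intended duration ≤ 58 min: 489 ≤ 58 is false
  disabled placard displayed: yes → true
  NOT electric vehicle: no → true
Combine:
[1.1] NOT false = true
[1] true AND false = false
[2] false AND true = false
[3] true AND true AND true = true
[4.2] NOT true = false
[4] false AND false AND true = false
[root] false OR false OR true OR false = true
Overall: true → permitted

Permitted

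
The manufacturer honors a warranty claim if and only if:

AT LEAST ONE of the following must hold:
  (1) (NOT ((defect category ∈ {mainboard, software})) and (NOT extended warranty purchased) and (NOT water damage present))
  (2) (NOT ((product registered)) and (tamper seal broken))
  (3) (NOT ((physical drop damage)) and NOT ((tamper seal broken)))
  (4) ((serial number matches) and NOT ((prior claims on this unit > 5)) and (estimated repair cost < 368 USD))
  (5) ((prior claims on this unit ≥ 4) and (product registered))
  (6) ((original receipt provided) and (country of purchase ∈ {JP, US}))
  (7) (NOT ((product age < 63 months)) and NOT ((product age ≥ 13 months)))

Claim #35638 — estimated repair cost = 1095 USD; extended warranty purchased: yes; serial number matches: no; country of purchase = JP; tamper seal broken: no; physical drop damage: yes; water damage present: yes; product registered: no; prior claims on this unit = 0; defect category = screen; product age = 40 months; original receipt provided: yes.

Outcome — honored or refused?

Honored

Atomic conditions:
  defect category ∈ {mainboard, software}: screen is not in the set → false
  NOT extended warranty purchased: yes → false
  NOT water damage present: yes → false
  product registered: no → false
  tamper seal broken: no → false
  physical drop damage: yes → true
  serial number matches: no → false
  prior claims on this unit > 5: 0 > 5 is false
  estimated repair cost < 368 USD: 1095 < 368 is false
  prior claims on this unit ≥ 4: 0 ≥ 4 is false
  original receipt provided: yes → true
  country of purchase ∈ {JP, US}: JP is in the set → true
  product age < 63 months: 40 < 63 is true
  product age ≥ 13 months: 40 ≥ 13 is true
Combine:
[1.1] NOT false = true
[1] true AND false AND false = false
[2.1] NOT false = true
[2] true AND false = false
[3.1] NOT true = false
[3.2] NOT false = true
[3] false AND true = false
[4.2] NOT false = true
[4] false AND true AND false = false
[5] false AND false = false
[6] true AND true = true
[7.1] NOT true = false
[7.2] NOT true = false
[7] false AND false = false
[root] false OR false OR false OR false OR false OR true OR false = true
Overall: true → honored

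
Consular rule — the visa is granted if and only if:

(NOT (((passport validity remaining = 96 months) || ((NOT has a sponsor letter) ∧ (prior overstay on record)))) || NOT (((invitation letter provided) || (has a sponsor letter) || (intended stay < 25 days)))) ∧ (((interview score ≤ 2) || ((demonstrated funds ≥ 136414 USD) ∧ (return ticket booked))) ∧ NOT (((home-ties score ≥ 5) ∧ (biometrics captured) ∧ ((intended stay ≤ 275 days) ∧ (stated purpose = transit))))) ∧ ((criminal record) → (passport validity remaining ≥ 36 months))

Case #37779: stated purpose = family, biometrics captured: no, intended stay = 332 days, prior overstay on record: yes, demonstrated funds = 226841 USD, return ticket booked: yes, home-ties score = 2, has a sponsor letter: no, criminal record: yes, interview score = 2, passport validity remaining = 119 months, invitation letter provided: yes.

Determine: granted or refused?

Atomic conditions:
  passport validity remaining = 96 months: 119 == 96 is false
  NOT has a sponsor letter: no → true
  prior overstay on record: yes → true
  invitation letter provided: yes → true
  has a sponsor letter: no → false
  intended stay < 25 days: 332 < 25 is false
  interview score ≤ 2: 2 ≤ 2 is true
  demonstrated funds ≥ 136414 USD: 226841 ≥ 136414 is true
  return ticket booked: yes → true
  home-ties score ≥ 5: 2 ≥ 5 is false
  biometrics captured: no → false
  intended stay ≤ 275 days: 332 ≤ 275 is false
  stated purpose = transit: family == transit is false
  criminal record: yes → true
  passport validity remaining ≥ 36 months: 119 ≥ 36 is true
Combine:
[1.1.1.2] true AND true = true
[1.1.1] false OR true = true
[1.1] NOT true = false
[1.2.1] true OR false OR false = true
[1.2] NOT true = false
[1] false OR false = false
[2.1.2] true AND true = true
[2.1] true OR true = true
[2.2.1.3] false AND false = false
[2.2.1] false AND false AND false = false
[2.2] NOT false = true
[2] true AND true = true
[3] true → true = true
[root] false AND true AND true = false
Overall: false → refused

Refused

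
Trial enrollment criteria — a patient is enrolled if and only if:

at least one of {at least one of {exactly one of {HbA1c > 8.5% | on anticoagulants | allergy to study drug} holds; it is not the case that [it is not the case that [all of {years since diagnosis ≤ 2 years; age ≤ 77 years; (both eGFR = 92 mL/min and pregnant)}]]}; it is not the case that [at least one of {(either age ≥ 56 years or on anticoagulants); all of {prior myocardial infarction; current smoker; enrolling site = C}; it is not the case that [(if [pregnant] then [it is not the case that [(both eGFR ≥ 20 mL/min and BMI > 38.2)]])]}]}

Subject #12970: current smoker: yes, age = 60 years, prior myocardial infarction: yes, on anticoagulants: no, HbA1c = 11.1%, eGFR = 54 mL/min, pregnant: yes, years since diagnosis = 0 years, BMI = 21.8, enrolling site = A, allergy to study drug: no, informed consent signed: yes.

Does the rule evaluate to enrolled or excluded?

Enrolled

Atomic conditions:
  HbA1c > 8.5%: 11.1 > 8.5 is true
  on anticoagulants: no → false
  allergy to study drug: no → false
  years since diagnosis ≤ 2 years: 0 ≤ 2 is true
  age ≤ 77 years: 60 ≤ 77 is true
  eGFR = 92 mL/min: 54 == 92 is false
  pregnant: yes → true
  age ≥ 56 years: 60 ≥ 56 is true
  prior myocardial infarction: yes → true
  current smoker: yes → true
  enrolling site = C: A == C is false
  eGFR ≥ 20 mL/min: 54 ≥ 20 is true
  BMI > 38.2: 21.8 > 38.2 is false
Combine:
[1.1] exactly-one(true, false, false) = true
[1.2.1.1.3] false AND true = false
[1.2.1.1] true AND true AND false = false
[1.2.1] NOT false = true
[1.2] NOT true = false
[1] true OR false = true
[2.1.1] true OR false = true
[2.1.2] true AND true AND false = false
[2.1.3.1.2.1] true AND false = false
[2.1.3.1.2] NOT false = true
[2.1.3.1] true → true = true
[2.1.3] NOT true = false
[2.1] true OR false OR false = true
[2] NOT true = false
[root] true OR false = true
Overall: true → enrolled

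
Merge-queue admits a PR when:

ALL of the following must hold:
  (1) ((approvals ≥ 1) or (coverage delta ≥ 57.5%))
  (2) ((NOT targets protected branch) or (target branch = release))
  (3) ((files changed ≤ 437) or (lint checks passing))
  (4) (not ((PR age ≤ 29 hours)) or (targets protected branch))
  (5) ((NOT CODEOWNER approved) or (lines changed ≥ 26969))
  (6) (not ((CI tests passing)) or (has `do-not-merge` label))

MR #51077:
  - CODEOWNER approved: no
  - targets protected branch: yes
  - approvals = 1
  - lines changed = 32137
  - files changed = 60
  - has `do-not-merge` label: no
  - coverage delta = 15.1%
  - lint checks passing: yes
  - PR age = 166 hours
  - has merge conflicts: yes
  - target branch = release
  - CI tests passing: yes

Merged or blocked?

Blocked

Atomic conditions:
  approvals ≥ 1: 1 ≥ 1 is true
  coverage delta ≥ 57.5%: 15.1 ≥ 57.5 is false
  NOT targets protected branch: yes → false
  target branch = release: release == release is true
  files changed ≤ 437: 60 ≤ 437 is true
  lint checks passing: yes → true
  PR age ≤ 29 hours: 166 ≤ 29 is false
  targets protected branch: yes → true
  NOT CODEOWNER approved: no → true
  lines changed ≥ 26969: 32137 ≥ 26969 is true
  CI tests passing: yes → true
  has `do-not-merge` label: no → false
Combine:
[1] true OR false = true
[2] false OR true = true
[3] true OR true = true
[4.1] NOT false = true
[4] true OR true = true
[5] true OR true = true
[6.1] NOT true = false
[6] false OR false = false
[root] true AND true AND true AND true AND true AND false = false
Overall: false → blocked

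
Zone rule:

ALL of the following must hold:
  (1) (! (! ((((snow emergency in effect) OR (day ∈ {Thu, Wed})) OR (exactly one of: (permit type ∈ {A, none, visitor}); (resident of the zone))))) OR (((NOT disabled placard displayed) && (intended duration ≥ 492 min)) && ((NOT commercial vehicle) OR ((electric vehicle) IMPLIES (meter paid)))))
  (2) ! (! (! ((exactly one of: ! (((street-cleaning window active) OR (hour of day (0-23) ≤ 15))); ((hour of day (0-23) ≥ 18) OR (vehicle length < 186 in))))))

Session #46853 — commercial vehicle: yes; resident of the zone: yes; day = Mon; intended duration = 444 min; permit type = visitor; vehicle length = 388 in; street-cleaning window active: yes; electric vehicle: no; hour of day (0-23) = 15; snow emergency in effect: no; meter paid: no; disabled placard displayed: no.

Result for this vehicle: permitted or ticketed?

Atomic conditions:
  snow emergency in effect: no → false
  day ∈ {Thu, Wed}: Mon is not in the set → false
  permit type ∈ {A, none, visitor}: visitor is in the set → true
  resident of the zone: yes → true
  NOT disabled placard displayed: no → true
  intended duration ≥ 492 min: 444 ≥ 492 is false
  NOT commercial vehicle: yes → false
  electric vehicle: no → false
  meter paid: no → false
  street-cleaning window active: yes → true
  hour of day (0-23) ≤ 15: 15 ≤ 15 is true
  hour of day (0-23) ≥ 18: 15 ≥ 18 is false
  vehicle length < 186 in: 388 < 186 is false
Combine:
[1.1.1.1.1] false OR false = false
[1.1.1.1.2] exactly-one(true, true) = false
[1.1.1.1] false OR false = false
[1.1.1] NOT false = true
[1.1] NOT true = false
[1.2.1] true AND false = false
[1.2.2.2] false → false (antecedent false ⇒ implication holds) = true
[1.2.2] false OR true = true
[1.2] false AND true = false
[1] false OR false = false
[2.1.1.1.1.1] true OR true = true
[2.1.1.1.1] NOT true = false
[2.1.1.1.2] false OR false = false
[2.1.1.1] exactly-one(false, false) = false
[2.1.1] NOT false = true
[2.1] NOT true = false
[2] NOT false = true
[root] false AND true = false
Overall: false → ticketed

Ticketed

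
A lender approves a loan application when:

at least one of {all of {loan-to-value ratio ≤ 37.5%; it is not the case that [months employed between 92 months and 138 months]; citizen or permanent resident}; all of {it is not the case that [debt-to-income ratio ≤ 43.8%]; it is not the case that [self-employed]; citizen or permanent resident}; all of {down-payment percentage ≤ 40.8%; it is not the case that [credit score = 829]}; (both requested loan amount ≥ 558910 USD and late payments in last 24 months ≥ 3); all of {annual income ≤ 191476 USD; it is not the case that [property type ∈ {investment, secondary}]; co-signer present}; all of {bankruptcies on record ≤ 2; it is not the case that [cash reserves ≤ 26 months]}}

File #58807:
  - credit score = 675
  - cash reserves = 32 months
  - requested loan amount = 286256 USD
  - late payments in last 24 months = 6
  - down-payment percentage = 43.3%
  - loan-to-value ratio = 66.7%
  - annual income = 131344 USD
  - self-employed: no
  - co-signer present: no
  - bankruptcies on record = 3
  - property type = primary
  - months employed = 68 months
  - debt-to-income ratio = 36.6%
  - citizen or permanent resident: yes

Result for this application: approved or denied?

Denied

Atomic conditions:
  loan-to-value ratio ≤ 37.5%: 66.7 ≤ 37.5 is false
  months employed between 92 months and 138 months: 68 in [92, 138] is false
  citizen or permanent resident: yes → true
  debt-to-income ratio ≤ 43.8%: 36.6 ≤ 43.8 is true
  self-employed: no → false
  down-payment percentage ≤ 40.8%: 43.3 ≤ 40.8 is false
  credit score = 829: 675 == 829 is false
  requested loan amount ≥ 558910 USD: 286256 ≥ 558910 is false
  late payments in last 24 months ≥ 3: 6 ≥ 3 is true
  annual income ≤ 191476 USD: 131344 ≤ 191476 is true
  property type ∈ {investment, secondary}: primary is not in the set → false
  co-signer present: no → false
  bankruptcies on record ≤ 2: 3 ≤ 2 is false
  cash reserves ≤ 26 months: 32 ≤ 26 is false
Combine:
[1.2] NOT false = true
[1] false AND true AND true = false
[2.1] NOT true = false
[2.2] NOT false = true
[2] false AND true AND true = false
[3.2] NOT false = true
[3] false AND true = false
[4] false AND true = false
[5.2] NOT false = true
[5] true AND true AND false = false
[6.2] NOT false = true
[6] false AND true = false
[root] false OR false OR false OR false OR false OR false = false
Overall: false → denied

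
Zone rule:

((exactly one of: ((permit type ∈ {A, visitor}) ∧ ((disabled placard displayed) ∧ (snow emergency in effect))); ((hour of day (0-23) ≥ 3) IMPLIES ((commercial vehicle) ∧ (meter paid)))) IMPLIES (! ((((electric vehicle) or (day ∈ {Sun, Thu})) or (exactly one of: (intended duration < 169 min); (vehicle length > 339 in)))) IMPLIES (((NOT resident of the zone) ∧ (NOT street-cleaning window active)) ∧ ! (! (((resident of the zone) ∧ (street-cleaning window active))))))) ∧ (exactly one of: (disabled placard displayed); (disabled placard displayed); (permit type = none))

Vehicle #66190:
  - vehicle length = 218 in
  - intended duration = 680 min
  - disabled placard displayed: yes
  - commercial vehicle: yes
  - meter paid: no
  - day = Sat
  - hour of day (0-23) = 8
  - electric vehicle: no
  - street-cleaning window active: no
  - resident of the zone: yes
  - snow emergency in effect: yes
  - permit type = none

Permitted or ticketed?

Atomic conditions:
  permit type ∈ {A, visitor}: none is not in the set → false
  disabled placard displayed: yes → true
  snow emergency in effect: yes → true
  hour of day (0-23) ≥ 3: 8 ≥ 3 is true
  commercial vehicle: yes → true
  meter paid: no → false
  electric vehicle: no → false
  day ∈ {Sun, Thu}: Sat is not in the set → false
  intended duration < 169 min: 680 < 169 is false
  vehicle length > 339 in: 218 > 339 is false
  NOT resident of the zone: yes → false
  NOT street-cleaning window active: no → true
  resident of the zone: yes → true
  street-cleaning window active: no → false
  permit type = none: none == none is true
Combine:
[1.1.1.2] true AND true = true
[1.1.1] false AND true = false
[1.1.2.2] true AND false = false
[1.1.2] true → false = false
[1.1] exactly-one(false, false) = false
[1.2.1.1.1] false OR false = false
[1.2.1.1.2] exactly-one(false, false) = false
[1.2.1.1] false OR false = false
[1.2.1] NOT false = true
[1.2.2.1] false AND true = false
[1.2.2.2.1.1] true AND false = false
[1.2.2.2.1] NOT false = true
[1.2.2.2] NOT true = false
[1.2.2] false AND false = false
[1.2] true → false = false
[1] false → false (antecedent false ⇒ implication holds) = true
[2] exactly-one(true, true, true) = false
[root] true AND false = false
Overall: false → ticketed

Ticketed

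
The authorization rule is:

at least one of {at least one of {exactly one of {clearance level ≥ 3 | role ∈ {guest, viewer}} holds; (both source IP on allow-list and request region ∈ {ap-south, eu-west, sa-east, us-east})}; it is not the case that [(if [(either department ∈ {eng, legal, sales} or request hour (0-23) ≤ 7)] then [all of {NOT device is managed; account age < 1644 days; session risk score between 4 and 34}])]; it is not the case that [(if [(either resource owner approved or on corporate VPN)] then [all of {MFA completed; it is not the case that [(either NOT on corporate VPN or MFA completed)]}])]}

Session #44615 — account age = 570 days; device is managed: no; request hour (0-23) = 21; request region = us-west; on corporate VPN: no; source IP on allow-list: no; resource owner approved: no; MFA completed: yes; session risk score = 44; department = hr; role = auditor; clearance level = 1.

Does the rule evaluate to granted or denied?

Denied

Atomic conditions:
  clearance level ≥ 3: 1 ≥ 3 is false
  role ∈ {guest, viewer}: auditor is not in the set → false
  source IP on allow-list: no → false
  request region ∈ {ap-south, eu-west, sa-east, us-east}: us-west is not in the set → false
  department ∈ {eng, legal, sales}: hr is not in the set → false
  request hour (0-23) ≤ 7: 21 ≤ 7 is false
  NOT device is managed: no → true
  account age < 1644 days: 570 < 1644 is true
  session risk score between 4 and 34: 44 in [4, 34] is false
  resource owner approved: no → false
  on corporate VPN: no → false
  MFA completed: yes → true
  NOT on corporate VPN: no → true
Combine:
[1.1] exactly-one(false, false) = false
[1.2] false AND false = false
[1] false OR false = false
[2.1.1] false OR false = false
[2.1.2] true AND true AND false = false
[2.1] false → false (antecedent false ⇒ implication holds) = true
[2] NOT true = false
[3.1.1] false OR false = false
[3.1.2.2.1] true OR true = true
[3.1.2.2] NOT true = false
[3.1.2] true AND false = false
[3.1] false → false (antecedent false ⇒ implication holds) = true
[3] NOT true = false
[root] false OR false OR false = false
Overall: false → denied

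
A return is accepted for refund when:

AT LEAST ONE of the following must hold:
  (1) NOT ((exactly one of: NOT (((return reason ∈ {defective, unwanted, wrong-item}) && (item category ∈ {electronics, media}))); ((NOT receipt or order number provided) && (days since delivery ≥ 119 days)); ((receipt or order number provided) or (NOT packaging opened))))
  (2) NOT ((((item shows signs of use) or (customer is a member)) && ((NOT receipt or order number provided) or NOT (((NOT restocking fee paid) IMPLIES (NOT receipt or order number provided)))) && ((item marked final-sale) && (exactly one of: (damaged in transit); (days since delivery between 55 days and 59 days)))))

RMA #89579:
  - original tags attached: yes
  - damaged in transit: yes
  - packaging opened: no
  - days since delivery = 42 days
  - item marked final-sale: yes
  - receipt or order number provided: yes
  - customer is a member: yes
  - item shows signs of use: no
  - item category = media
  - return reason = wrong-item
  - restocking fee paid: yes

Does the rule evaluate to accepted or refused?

Atomic conditions:
  return reason ∈ {defective, unwanted, wrong-item}: wrong-item is in the set → true
  item category ∈ {electronics, media}: media is in the set → true
  NOT receipt or order number provided: yes → false
  days since delivery ≥ 119 days: 42 ≥ 119 is false
  receipt or order number provided: yes → true
  NOT packaging opened: no → true
  item shows signs of use: no → false
  customer is a member: yes → true
  NOT restocking fee paid: yes → false
  item marked final-sale: yes → true
  damaged in transit: yes → true
  days since delivery between 55 days and 59 days: 42 in [55, 59] is false
Combine:
[1.1.1.1] true AND true = true
[1.1.1] NOT true = false
[1.1.2] false AND false = false
[1.1.3] true OR true = true
[1.1] exactly-one(false, false, true) = true
[1] NOT true = false
[2.1.1] false OR true = true
[2.1.2.2.1] false → false (antecedent false ⇒ implication holds) = true
[2.1.2.2] NOT true = false
[2.1.2] false OR false = false
[2.1.3.2] exactly-one(true, false) = true
[2.1.3] true AND true = true
[2.1] true AND false AND true = false
[2] NOT false = true
[root] false OR true = true
Overall: true → accepted

Accepted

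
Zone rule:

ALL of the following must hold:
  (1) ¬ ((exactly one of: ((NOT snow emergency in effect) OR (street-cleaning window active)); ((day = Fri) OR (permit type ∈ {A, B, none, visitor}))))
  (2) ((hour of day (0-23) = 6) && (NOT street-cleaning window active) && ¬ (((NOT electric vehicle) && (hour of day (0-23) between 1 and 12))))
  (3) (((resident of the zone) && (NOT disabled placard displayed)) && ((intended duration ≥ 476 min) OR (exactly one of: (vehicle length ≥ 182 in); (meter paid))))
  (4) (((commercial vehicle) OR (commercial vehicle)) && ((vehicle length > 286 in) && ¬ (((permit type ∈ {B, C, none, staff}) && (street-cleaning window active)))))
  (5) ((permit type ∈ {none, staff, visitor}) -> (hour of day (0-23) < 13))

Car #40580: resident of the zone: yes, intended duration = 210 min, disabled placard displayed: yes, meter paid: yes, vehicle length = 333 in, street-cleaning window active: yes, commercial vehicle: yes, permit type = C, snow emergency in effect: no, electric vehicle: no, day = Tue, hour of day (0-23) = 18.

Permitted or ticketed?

Atomic conditions:
  NOT snow emergency in effect: no → true
  street-cleaning window active: yes → true
  day = Fri: Tue == Fri is false
  permit type ∈ {A, B, none, visitor}: C is not in the set → false
  hour of day (0-23) = 6: 18 == 6 is false
  NOT street-cleaning window active: yes → false
  NOT electric vehicle: no → true
  hour of day (0-23) between 1 and 12: 18 in [1, 12] is false
  resident of the zone: yes → true
  NOT disabled placard displayed: yes → false
  intended duration ≥ 476 min: 210 ≥ 476 is false
  vehicle length ≥ 182 in: 333 ≥ 182 is true
  meter paid: yes → true
  commercial vehicle: yes → true
  vehicle length > 286 in: 333 > 286 is true
  permit type ∈ {B, C, none, staff}: C is in the set → true
  permit type ∈ {none, staff, visitor}: C is not in the set → false
  hour of day (0-23) < 13: 18 < 13 is false
Combine:
[1.1.1] true OR true = true
[1.1.2] false OR false = false
[1.1] exactly-one(true, false) = true
[1] NOT true = false
[2.3.1] true AND false = false
[2.3] NOT false = true
[2] false AND false AND true = false
[3.1] true AND false = false
[3.2.2] exactly-one(true, true) = false
[3.2] false OR false = false
[3] false AND false = false
[4.1] true OR true = true
[4.2.2.1] true AND true = true
[4.2.2] NOT true = false
[4.2] true AND false = false
[4] true AND false = false
[5] false → false (antecedent false ⇒ implication holds) = true
[root] false AND false AND false AND false AND true = false
Overall: false → ticketed

Ticketed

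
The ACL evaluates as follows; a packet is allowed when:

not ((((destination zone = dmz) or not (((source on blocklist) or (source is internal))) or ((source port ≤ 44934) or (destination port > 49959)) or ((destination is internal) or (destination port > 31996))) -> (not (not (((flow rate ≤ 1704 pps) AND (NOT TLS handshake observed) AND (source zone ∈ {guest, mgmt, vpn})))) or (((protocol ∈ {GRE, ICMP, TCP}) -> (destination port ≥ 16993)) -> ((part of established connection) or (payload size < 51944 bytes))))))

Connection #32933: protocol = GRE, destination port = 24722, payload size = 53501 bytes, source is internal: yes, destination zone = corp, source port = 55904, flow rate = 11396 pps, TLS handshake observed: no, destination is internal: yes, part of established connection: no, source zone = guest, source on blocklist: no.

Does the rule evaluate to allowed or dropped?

Allowed

Atomic conditions:
  destination zone = dmz: corp == dmz is false
  source on blocklist: no → false
  source is internal: yes → true
  source port ≤ 44934: 55904 ≤ 44934 is false
  destination port > 49959: 24722 > 49959 is false
  destination is internal: yes → true
  destination port > 31996: 24722 > 31996 is false
  flow rate ≤ 1704 pps: 11396 ≤ 1704 is false
  NOT TLS handshake observed: no → true
  source zone ∈ {guest, mgmt, vpn}: guest is in the set → true
  protocol ∈ {GRE, ICMP, TCP}: GRE is in the set → true
  destination port ≥ 16993: 24722 ≥ 16993 is true
  part of established connection: no → false
  payload size < 51944 bytes: 53501 < 51944 is false
Combine:
[1.1.2.1] false OR true = true
[1.1.2] NOT true = false
[1.1.3] false OR false = false
[1.1.4] true OR false = true
[1.1] false OR false OR false OR true = true
[1.2.1.1.1] false AND true AND true = false
[1.2.1.1] NOT false = true
[1.2.1] NOT true = false
[1.2.2.1] true → true = true
[1.2.2.2] false OR false = false
[1.2.2] true → false = false
[1.2] false OR false = false
[1] true → false = false
[root] NOT false = true
Overall: true → allowed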